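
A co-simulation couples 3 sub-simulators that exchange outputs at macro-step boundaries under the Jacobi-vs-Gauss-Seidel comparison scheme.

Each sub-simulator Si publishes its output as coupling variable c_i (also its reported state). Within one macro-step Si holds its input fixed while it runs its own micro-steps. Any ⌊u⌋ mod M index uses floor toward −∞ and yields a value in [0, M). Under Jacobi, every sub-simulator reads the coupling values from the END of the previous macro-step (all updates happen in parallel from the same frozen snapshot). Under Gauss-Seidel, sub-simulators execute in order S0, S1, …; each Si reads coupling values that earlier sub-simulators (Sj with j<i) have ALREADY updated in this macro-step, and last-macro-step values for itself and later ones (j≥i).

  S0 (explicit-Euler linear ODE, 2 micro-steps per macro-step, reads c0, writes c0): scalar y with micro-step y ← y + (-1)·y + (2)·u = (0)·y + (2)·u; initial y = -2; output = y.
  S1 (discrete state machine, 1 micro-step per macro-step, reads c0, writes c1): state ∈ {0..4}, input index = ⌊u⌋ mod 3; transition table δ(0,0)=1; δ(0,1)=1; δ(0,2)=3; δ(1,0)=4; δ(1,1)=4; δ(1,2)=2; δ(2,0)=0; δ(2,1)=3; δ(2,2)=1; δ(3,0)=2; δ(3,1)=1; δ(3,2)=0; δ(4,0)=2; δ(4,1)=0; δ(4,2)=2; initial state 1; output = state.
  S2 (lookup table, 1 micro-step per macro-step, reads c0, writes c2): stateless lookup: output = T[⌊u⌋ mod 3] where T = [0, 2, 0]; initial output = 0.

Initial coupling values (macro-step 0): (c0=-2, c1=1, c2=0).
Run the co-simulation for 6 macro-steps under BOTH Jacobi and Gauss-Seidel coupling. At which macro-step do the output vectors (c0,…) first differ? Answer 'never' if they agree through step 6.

first divergence at macro-step: 1

[Jacobi] macro 1: S0 reads c0=-2 → after 2×micro: -4; S1 reads c0=-2 → after 1×micro: 4; S2 reads c0=-2 → after 1×micro: 2 ⇒ (c0=-4, c1=4, c2=2)
[Jacobi] macro 2: S0 reads c0=-4 → after 2×micro: -8; S1 reads c0=-4 → after 1×micro: 2; S2 reads c0=-4 → after 1×micro: 0 ⇒ (c0=-8, c1=2, c2=0)
[Jacobi] macro 3: S0 reads c0=-8 → after 2×micro: -16; S1 reads c0=-8 → after 1×micro: 3; S2 reads c0=-8 → after 1×micro: 2 ⇒ (c0=-16, c1=3, c2=2)
[Jacobi] macro 4: S0 reads c0=-16 → after 2×micro: -32; S1 reads c0=-16 → after 1×micro: 0; S2 reads c0=-16 → after 1×micro: 0 ⇒ (c0=-32, c1=0, c2=0)
[Jacobi] macro 5: S0 reads c0=-32 → after 2×micro: -64; S1 reads c0=-32 → after 1×micro: 1; S2 reads c0=-32 → after 1×micro: 2 ⇒ (c0=-64, c1=1, c2=2)
[Jacobi] macro 6: S0 reads c0=-64 → after 2×micro: -128; S1 reads c0=-64 → after 1×micro: 2; S2 reads c0=-64 → after 1×micro: 0 ⇒ (c0=-128, c1=2, c2=0)
[Gauss-Seidel] macro 1: S0 reads c0=-2 → after 2×micro: -4; S1 reads c0=-4 → after 1×micro: 2; S2 reads c0=-4 → after 1×micro: 0 ⇒ (c0=-4, c1=2, c2=0)
[Gauss-Seidel] macro 2: S0 reads c0=-4 → after 2×micro: -8; S1 reads c0=-8 → after 1×micro: 3; S2 reads c0=-8 → after 1×micro: 2 ⇒ (c0=-8, c1=3, c2=2)
[Gauss-Seidel] macro 3: S0 reads c0=-8 → after 2×micro: -16; S1 reads c0=-16 → after 1×micro: 0; S2 reads c0=-16 → after 1×micro: 0 ⇒ (c0=-16, c1=0, c2=0)
[Gauss-Seidel] macro 4: S0 reads c0=-16 → after 2×micro: -32; S1 reads c0=-32 → after 1×micro: 1; S2 reads c0=-32 → after 1×micro: 2 ⇒ (c0=-32, c1=1, c2=2)
[Gauss-Seidel] macro 5: S0 reads c0=-32 → after 2×micro: -64; S1 reads c0=-64 → after 1×micro: 2; S2 reads c0=-64 → after 1×micro: 0 ⇒ (c0=-64, c1=2, c2=0)
[Gauss-Seidel] macro 6: S0 reads c0=-64 → after 2×micro: -128; S1 reads c0=-128 → after 1×micro: 3; S2 reads c0=-128 → after 1×micro: 2 ⇒ (c0=-128, c1=3, c2=2)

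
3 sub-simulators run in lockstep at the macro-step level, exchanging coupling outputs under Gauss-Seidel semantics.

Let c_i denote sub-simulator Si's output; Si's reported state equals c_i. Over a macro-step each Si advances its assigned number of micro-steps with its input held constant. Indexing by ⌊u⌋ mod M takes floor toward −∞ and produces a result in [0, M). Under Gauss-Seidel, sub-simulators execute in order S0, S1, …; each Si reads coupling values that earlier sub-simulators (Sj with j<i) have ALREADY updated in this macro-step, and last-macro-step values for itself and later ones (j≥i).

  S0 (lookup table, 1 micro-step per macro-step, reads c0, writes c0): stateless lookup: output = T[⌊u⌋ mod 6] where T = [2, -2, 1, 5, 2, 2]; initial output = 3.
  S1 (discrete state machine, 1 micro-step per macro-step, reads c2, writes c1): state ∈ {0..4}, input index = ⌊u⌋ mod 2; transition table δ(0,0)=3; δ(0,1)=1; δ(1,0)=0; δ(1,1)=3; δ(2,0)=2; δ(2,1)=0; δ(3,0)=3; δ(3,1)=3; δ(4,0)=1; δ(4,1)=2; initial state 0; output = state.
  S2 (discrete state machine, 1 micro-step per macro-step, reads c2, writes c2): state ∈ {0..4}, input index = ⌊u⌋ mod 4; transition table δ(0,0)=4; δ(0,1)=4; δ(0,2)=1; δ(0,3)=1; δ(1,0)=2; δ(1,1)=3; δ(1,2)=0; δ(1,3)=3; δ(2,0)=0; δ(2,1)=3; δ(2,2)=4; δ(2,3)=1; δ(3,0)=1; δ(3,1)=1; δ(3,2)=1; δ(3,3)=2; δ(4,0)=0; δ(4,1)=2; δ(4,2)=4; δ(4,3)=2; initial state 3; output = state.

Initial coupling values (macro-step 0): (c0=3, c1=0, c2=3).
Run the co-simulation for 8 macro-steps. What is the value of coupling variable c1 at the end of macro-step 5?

macro 1: S0 reads c0=3 → after 1×micro: 5; S1 reads c2=3 → after 1×micro: 1; S2 reads c2=3 → after 1×micro: 2 ⇒ (c0=5, c1=1, c2=2)
macro 2: S0 reads c0=5 → after 1×micro: 2; S1 reads c2=2 → after 1×micro: 0; S2 reads c2=2 → after 1×micro: 4 ⇒ (c0=2, c1=0, c2=4)
macro 3: S0 reads c0=2 → after 1×micro: 1; S1 reads c2=4 → after 1×micro: 3; S2 reads c2=4 → after 1×micro: 0 ⇒ (c0=1, c1=3, c2=0)
macro 4: S0 reads c0=1 → after 1×micro: -2; S1 reads c2=0 → after 1×micro: 3; S2 reads c2=0 → after 1×micro: 4 ⇒ (c0=-2, c1=3, c2=4)
macro 5: S0 reads c0=-2 → after 1×micro: 2; S1 reads c2=4 → after 1×micro: 3; S2 reads c2=4 → after 1×micro: 0 ⇒ (c0=2, c1=3, c2=0)
macro 6: S0 reads c0=2 → after 1×micro: 1; S1 reads c2=0 → after 1×micro: 3; S2 reads c2=0 → after 1×micro: 4 ⇒ (c0=1, c1=3, c2=4)
macro 7: S0 reads c0=1 → after 1×micro: -2; S1 reads c2=4 → after 1×micro: 3; S2 reads c2=4 → after 1×micro: 0 ⇒ (c0=-2, c1=3, c2=0)
macro 8: S0 reads c0=-2 → after 1×micro: 2; S1 reads c2=0 → after 1×micro: 3; S2 reads c2=0 → after 1×micro: 4 ⇒ (c0=2, c1=3, c2=4)

c1 at macro-step 5 = 3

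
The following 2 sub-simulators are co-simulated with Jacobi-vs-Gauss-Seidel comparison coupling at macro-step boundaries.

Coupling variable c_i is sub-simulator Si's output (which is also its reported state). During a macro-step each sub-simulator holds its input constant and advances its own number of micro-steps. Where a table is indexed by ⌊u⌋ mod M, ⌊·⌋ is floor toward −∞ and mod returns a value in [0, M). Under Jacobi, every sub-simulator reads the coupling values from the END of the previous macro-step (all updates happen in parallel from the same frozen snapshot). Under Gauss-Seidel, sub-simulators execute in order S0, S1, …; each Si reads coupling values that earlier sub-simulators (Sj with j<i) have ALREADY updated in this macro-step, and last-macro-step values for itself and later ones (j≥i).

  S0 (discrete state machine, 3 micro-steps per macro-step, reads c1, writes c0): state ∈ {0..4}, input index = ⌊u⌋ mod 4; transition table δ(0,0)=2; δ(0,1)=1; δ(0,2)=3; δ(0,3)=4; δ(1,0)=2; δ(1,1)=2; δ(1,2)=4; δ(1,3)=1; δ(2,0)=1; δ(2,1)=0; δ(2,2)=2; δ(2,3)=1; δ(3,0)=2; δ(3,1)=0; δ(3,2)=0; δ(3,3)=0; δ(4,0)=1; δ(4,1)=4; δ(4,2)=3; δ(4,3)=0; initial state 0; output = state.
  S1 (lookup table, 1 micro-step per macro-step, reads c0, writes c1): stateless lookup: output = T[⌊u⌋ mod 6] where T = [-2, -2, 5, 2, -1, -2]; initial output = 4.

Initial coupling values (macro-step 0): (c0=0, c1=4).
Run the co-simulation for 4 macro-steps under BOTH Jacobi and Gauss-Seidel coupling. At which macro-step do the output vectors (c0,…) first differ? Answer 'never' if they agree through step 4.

first divergence at macro-step: 1

[Jacobi] macro 1: S0 reads c1=4 → after 3×micro: 2; S1 reads c0=0 → after 1×micro: -2 ⇒ (c0=2, c1=-2)
[Jacobi] macro 2: S0 reads c1=-2 → after 3×micro: 2; S1 reads c0=2 → after 1×micro: 5 ⇒ (c0=2, c1=5)
[Jacobi] macro 3: S0 reads c1=5 → after 3×micro: 2; S1 reads c0=2 → after 1×micro: 5 ⇒ (c0=2, c1=5)
[Jacobi] macro 4: S0 reads c1=5 → after 3×micro: 2; S1 reads c0=2 → after 1×micro: 5 ⇒ (c0=2, c1=5)
[Gauss-Seidel] macro 1: S0 reads c1=4 → after 3×micro: 2; S1 reads c0=2 → after 1×micro: 5 ⇒ (c0=2, c1=5)
[Gauss-Seidel] macro 2: S0 reads c1=5 → after 3×micro: 2; S1 reads c0=2 → after 1×micro: 5 ⇒ (c0=2, c1=5)
[Gauss-Seidel] macro 3: S0 reads c1=5 → after 3×micro: 2; S1 reads c0=2 → after 1×micro: 5 ⇒ (c0=2, c1=5)
[Gauss-Seidel] macro 4: S0 reads c1=5 → after 3×micro: 2; S1 reads c0=2 → after 1×micro: 5 ⇒ (c0=2, c1=5)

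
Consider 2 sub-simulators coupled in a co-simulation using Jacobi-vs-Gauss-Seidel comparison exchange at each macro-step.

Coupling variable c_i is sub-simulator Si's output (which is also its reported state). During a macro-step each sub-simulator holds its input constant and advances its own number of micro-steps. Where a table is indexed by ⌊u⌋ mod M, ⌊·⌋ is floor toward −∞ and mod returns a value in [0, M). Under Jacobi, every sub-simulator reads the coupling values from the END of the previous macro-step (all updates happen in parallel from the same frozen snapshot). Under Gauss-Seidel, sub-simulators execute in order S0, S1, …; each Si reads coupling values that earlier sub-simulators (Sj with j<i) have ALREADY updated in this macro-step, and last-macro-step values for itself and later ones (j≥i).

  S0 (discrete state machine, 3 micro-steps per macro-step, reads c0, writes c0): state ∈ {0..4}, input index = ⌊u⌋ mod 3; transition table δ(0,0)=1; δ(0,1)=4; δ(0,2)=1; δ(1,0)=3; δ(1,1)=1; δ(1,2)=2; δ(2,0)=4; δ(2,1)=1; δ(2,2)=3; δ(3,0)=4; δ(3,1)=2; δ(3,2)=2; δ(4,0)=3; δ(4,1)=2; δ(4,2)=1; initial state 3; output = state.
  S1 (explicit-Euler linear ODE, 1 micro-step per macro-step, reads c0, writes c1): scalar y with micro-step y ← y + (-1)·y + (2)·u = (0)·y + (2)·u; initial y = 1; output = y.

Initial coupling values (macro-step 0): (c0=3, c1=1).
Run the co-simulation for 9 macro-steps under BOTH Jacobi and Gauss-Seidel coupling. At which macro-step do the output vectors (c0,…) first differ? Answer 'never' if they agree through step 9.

first divergence at macro-step: 1

[Jacobi] macro 1: S0 reads c0=3 → after 3×micro: 4; S1 reads c0=3 → after 1×micro: 6 ⇒ (c0=4, c1=6)
[Jacobi] macro 2: S0 reads c0=4 → after 3×micro: 1; S1 reads c0=4 → after 1×micro: 8 ⇒ (c0=1, c1=8)
[Jacobi] macro 3: S0 reads c0=1 → after 3×micro: 1; S1 reads c0=1 → after 1×micro: 2 ⇒ (c0=1, c1=2)
[Jacobi] macro 4: S0 reads c0=1 → after 3×micro: 1; S1 reads c0=1 → after 1×micro: 2 ⇒ (c0=1, c1=2)
[Jacobi] macro 5: S0 reads c0=1 → after 3×micro: 1; S1 reads c0=1 → after 1×micro: 2 ⇒ (c0=1, c1=2)
[Jacobi] macro 6: S0 reads c0=1 → after 3×micro: 1; S1 reads c0=1 → after 1×micro: 2 ⇒ (c0=1, c1=2)
[Jacobi] macro 7: S0 reads c0=1 → after 3×micro: 1; S1 reads c0=1 → after 1×micro: 2 ⇒ (c0=1, c1=2)
[Jacobi] macro 8: S0 reads c0=1 → after 3×micro: 1; S1 reads c0=1 → after 1×micro: 2 ⇒ (c0=1, c1=2)
[Jacobi] macro 9: S0 reads c0=1 → after 3×micro: 1; S1 reads c0=1 → after 1×micro: 2 ⇒ (c0=1, c1=2)
[Gauss-Seidel] macro 1: S0 reads c0=3 → after 3×micro: 4; S1 reads c0=4 → after 1×micro: 8 ⇒ (c0=4, c1=8)
[Gauss-Seidel] macro 2: S0 reads c0=4 → after 3×micro: 1; S1 reads c0=1 → after 1×micro: 2 ⇒ (c0=1, c1=2)
[Gauss-Seidel] macro 3: S0 reads c0=1 → after 3×micro: 1; S1 reads c0=1 → after 1×micro: 2 ⇒ (c0=1, c1=2)
[Gauss-Seidel] macro 4: S0 reads c0=1 → after 3×micro: 1; S1 reads c0=1 → after 1×micro: 2 ⇒ (c0=1, c1=2)
[Gauss-Seidel] macro 5: S0 reads c0=1 → after 3×micro: 1; S1 reads c0=1 → after 1×micro: 2 ⇒ (c0=1, c1=2)
[Gauss-Seidel] macro 6: S0 reads c0=1 → after 3×micro: 1; S1 reads c0=1 → after 1×micro: 2 ⇒ (c0=1, c1=2)
[Gauss-Seidel] macro 7: S0 reads c0=1 → after 3×micro: 1; S1 reads c0=1 → after 1×micro: 2 ⇒ (c0=1, c1=2)
[Gauss-Seidel] macro 8: S0 reads c0=1 → after 3×micro: 1; S1 reads c0=1 → after 1×micro: 2 ⇒ (c0=1, c1=2)
[Gauss-Seidel] macro 9: S0 reads c0=1 → after 3×micro: 1; S1 reads c0=1 → after 1×micro: 2 ⇒ (c0=1, c1=2)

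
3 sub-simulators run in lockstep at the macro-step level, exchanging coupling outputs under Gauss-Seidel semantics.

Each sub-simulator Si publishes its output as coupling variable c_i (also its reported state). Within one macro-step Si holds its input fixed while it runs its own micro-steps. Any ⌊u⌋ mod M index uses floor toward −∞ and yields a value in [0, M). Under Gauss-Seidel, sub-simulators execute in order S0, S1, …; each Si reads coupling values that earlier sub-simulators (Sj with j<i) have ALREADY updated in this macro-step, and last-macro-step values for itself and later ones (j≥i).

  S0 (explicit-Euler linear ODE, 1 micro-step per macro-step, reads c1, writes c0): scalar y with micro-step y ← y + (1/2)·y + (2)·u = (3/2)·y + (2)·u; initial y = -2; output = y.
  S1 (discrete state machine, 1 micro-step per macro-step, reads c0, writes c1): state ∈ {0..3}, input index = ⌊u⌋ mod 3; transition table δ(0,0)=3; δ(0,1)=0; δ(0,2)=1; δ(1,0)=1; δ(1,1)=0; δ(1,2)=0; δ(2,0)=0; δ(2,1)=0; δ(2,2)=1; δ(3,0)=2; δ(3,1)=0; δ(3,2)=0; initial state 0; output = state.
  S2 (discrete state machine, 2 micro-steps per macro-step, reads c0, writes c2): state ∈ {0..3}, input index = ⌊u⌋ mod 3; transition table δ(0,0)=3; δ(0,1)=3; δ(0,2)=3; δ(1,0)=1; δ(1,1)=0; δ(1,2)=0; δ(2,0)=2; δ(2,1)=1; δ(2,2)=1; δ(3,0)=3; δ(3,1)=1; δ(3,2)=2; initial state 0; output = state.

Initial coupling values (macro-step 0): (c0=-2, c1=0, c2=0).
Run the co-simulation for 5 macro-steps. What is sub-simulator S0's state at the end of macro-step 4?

macro 1: S0 reads c1=0 → after 1×micro: -3; S1 reads c0=-3 → after 1×micro: 3; S2 reads c0=-3 → after 2×micro: 3 ⇒ (c0=-3, c1=3, c2=3)
macro 2: S0 reads c1=3 → after 1×micro: 3/2; S1 reads c0=3/2 → after 1×micro: 0; S2 reads c0=3/2 → after 2×micro: 0 ⇒ (c0=3/2, c1=0, c2=0)
macro 3: S0 reads c1=0 → after 1×micro: 9/4; S1 reads c0=9/4 → after 1×micro: 1; S2 reads c0=9/4 → after 2×micro: 2 ⇒ (c0=9/4, c1=1, c2=2)
macro 4: S0 reads c1=1 → after 1×micro: 43/8; S1 reads c0=43/8 → after 1×micro: 0; S2 reads c0=43/8 → after 2×micro: 0 ⇒ (c0=43/8, c1=0, c2=0)
macro 5: S0 reads c1=0 → after 1×micro: 129/16; S1 reads c0=129/16 → after 1×micro: 1; S2 reads c0=129/16 → after 2×micro: 2 ⇒ (c0=129/16, c1=1, c2=2)

S0 state at macro-step 4 = 43/8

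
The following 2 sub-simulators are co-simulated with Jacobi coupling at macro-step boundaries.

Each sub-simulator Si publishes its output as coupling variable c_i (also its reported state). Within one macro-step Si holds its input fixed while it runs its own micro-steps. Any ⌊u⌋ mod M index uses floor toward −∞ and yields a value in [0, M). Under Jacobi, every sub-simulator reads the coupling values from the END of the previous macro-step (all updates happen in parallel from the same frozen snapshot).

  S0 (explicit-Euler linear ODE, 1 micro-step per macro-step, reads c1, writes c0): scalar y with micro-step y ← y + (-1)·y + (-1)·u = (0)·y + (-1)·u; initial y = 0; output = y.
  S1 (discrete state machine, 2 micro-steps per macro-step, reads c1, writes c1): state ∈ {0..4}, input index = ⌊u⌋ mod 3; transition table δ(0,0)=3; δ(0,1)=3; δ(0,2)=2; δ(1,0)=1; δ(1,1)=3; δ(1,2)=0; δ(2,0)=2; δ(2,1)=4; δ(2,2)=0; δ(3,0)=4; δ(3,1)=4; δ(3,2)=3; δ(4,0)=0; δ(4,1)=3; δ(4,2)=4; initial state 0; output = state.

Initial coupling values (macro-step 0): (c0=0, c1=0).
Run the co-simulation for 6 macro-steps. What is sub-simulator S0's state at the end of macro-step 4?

macro 1: S0 reads c1=0 → after 1×micro: 0; S1 reads c1=0 → after 2×micro: 4 ⇒ (c0=0, c1=4)
macro 2: S0 reads c1=4 → after 1×micro: -4; S1 reads c1=4 → after 2×micro: 4 ⇒ (c0=-4, c1=4)
macro 3: S0 reads c1=4 → after 1×micro: -4; S1 reads c1=4 → after 2×micro: 4 ⇒ (c0=-4, c1=4)
macro 4: S0 reads c1=4 → after 1×micro: -4; S1 reads c1=4 → after 2×micro: 4 ⇒ (c0=-4, c1=4)
macro 5: S0 reads c1=4 → after 1×micro: -4; S1 reads c1=4 → after 2×micro: 4 ⇒ (c0=-4, c1=4)
macro 6: S0 reads c1=4 → after 1×micro: -4; S1 reads c1=4 → after 2×micro: 4 ⇒ (c0=-4, c1=4)

S0 state at macro-step 4 = -4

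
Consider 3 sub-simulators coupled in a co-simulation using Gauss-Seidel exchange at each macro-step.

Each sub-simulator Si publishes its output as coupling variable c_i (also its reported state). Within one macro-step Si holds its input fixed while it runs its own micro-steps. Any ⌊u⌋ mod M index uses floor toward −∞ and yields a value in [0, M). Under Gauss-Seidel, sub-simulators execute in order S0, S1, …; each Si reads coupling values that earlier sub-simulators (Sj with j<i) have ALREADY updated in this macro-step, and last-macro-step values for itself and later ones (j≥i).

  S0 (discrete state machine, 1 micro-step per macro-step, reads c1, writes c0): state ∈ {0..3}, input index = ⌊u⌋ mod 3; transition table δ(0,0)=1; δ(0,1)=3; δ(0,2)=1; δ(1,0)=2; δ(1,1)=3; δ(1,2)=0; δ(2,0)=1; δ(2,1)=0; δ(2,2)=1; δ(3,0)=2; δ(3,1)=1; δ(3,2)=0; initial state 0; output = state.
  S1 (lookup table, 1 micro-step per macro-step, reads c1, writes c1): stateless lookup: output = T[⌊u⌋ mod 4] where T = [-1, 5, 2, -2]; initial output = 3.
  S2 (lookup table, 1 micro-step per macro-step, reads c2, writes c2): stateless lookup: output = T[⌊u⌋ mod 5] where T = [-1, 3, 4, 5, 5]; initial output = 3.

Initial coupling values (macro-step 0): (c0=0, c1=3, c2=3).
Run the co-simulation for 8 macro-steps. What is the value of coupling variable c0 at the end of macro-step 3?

c0 at macro-step 3 = 0

macro 1: S0 reads c1=3 → after 1×micro: 1; S1 reads c1=3 → after 1×micro: -2; S2 reads c2=3 → after 1×micro: 5 ⇒ (c0=1, c1=-2, c2=5)
macro 2: S0 reads c1=-2 → after 1×micro: 3; S1 reads c1=-2 → after 1×micro: 2; S2 reads c2=5 → after 1×micro: -1 ⇒ (c0=3, c1=2, c2=-1)
macro 3: S0 reads c1=2 → after 1×micro: 0; S1 reads c1=2 → after 1×micro: 2; S2 reads c2=-1 → after 1×micro: 5 ⇒ (c0=0, c1=2, c2=5)
macro 4: S0 reads c1=2 → after 1×micro: 1; S1 reads c1=2 → after 1×micro: 2; S2 reads c2=5 → after 1×micro: -1 ⇒ (c0=1, c1=2, c2=-1)
macro 5: S0 reads c1=2 → after 1×micro: 0; S1 reads c1=2 → after 1×micro: 2; S2 reads c2=-1 → after 1×micro: 5 ⇒ (c0=0, c1=2, c2=5)
macro 6: S0 reads c1=2 → after 1×micro: 1; S1 reads c1=2 → after 1×micro: 2; S2 reads c2=5 → after 1×micro: -1 ⇒ (c0=1, c1=2, c2=-1)
macro 7: S0 reads c1=2 → after 1×micro: 0; S1 reads c1=2 → after 1×micro: 2; S2 reads c2=-1 → after 1×micro: 5 ⇒ (c0=0, c1=2, c2=5)
macro 8: S0 reads c1=2 → after 1×micro: 1; S1 reads c1=2 → after 1×micro: 2; S2 reads c2=5 → after 1×micro: -1 ⇒ (c0=1, c1=2, c2=-1)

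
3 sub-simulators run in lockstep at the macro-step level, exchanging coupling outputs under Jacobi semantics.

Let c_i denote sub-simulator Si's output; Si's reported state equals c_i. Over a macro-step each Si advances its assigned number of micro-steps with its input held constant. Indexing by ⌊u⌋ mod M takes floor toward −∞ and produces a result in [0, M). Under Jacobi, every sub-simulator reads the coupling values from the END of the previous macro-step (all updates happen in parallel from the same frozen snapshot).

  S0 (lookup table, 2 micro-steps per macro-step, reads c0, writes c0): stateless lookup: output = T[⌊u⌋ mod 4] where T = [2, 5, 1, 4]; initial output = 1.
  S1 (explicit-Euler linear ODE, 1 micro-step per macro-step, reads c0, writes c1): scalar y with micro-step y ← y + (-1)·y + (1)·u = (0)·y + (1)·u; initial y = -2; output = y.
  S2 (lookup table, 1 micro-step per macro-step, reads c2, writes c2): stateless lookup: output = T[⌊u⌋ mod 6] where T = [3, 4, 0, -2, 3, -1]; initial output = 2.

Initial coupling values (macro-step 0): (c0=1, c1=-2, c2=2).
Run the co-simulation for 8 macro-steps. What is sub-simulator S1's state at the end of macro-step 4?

S1 state at macro-step 4 = 5

macro 1: S0 reads c0=1 → after 2×micro: 5; S1 reads c0=1 → after 1×micro: 1; S2 reads c2=2 → after 1×micro: 0 ⇒ (c0=5, c1=1, c2=0)
macro 2: S0 reads c0=5 → after 2×micro: 5; S1 reads c0=5 → after 1×micro: 5; S2 reads c2=0 → after 1×micro: 3 ⇒ (c0=5, c1=5, c2=3)
macro 3: S0 reads c0=5 → after 2×micro: 5; S1 reads c0=5 → after 1×micro: 5; S2 reads c2=3 → after 1×micro: -2 ⇒ (c0=5, c1=5, c2=-2)
macro 4: S0 reads c0=5 → after 2×micro: 5; S1 reads c0=5 → after 1×micro: 5; S2 reads c2=-2 → after 1×micro: 3 ⇒ (c0=5, c1=5, c2=3)
macro 5: S0 reads c0=5 → after 2×micro: 5; S1 reads c0=5 → after 1×micro: 5; S2 reads c2=3 → after 1×micro: -2 ⇒ (c0=5, c1=5, c2=-2)
macro 6: S0 reads c0=5 → after 2×micro: 5; S1 reads c0=5 → after 1×micro: 5; S2 reads c2=-2 → after 1×micro: 3 ⇒ (c0=5, c1=5, c2=3)
macro 7: S0 reads c0=5 → after 2×micro: 5; S1 reads c0=5 → after 1×micro: 5; S2 reads c2=3 → after 1×micro: -2 ⇒ (c0=5, c1=5, c2=-2)
macro 8: S0 reads c0=5 → after 2×micro: 5; S1 reads c0=5 → after 1×micro: 5; S2 reads c2=-2 → after 1×micro: 3 ⇒ (c0=5, c1=5, c2=3)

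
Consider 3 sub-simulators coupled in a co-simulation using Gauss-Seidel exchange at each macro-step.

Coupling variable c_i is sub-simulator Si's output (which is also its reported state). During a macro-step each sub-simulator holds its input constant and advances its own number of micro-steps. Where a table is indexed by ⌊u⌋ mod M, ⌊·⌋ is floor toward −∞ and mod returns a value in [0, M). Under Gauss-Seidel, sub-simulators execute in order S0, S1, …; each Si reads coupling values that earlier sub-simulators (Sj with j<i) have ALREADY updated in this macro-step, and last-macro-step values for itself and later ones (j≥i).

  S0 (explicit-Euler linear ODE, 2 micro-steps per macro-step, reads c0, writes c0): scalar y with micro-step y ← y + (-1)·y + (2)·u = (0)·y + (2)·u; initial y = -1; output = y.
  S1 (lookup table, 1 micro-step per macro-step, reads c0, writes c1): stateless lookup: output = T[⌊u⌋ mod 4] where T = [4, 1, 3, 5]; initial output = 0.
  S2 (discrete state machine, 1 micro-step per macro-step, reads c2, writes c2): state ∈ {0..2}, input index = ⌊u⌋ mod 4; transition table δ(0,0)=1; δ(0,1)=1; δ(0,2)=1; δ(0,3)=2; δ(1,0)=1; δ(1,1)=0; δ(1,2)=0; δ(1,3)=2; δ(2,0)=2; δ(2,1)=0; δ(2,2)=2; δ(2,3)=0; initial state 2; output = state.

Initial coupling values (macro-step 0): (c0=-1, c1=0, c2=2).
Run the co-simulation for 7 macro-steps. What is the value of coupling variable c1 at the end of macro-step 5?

c1 at macro-step 5 = 4

macro 1: S0 reads c0=-1 → after 2×micro: -2; S1 reads c0=-2 → after 1×micro: 3; S2 reads c2=2 → after 1×micro: 2 ⇒ (c0=-2, c1=3, c2=2)
macro 2: S0 reads c0=-2 → after 2×micro: -4; S1 reads c0=-4 → after 1×micro: 4; S2 reads c2=2 → after 1×micro: 2 ⇒ (c0=-4, c1=4, c2=2)
macro 3: S0 reads c0=-4 → after 2×micro: -8; S1 reads c0=-8 → after 1×micro: 4; S2 reads c2=2 → after 1×micro: 2 ⇒ (c0=-8, c1=4, c2=2)
macro 4: S0 reads c0=-8 → after 2×micro: -16; S1 reads c0=-16 → after 1×micro: 4; S2 reads c2=2 → after 1×micro: 2 ⇒ (c0=-16, c1=4, c2=2)
macro 5: S0 reads c0=-16 → after 2×micro: -32; S1 reads c0=-32 → after 1×micro: 4; S2 reads c2=2 → after 1×micro: 2 ⇒ (c0=-32, c1=4, c2=2)
macro 6: S0 reads c0=-32 → after 2×micro: -64; S1 reads c0=-64 → after 1×micro: 4; S2 reads c2=2 → after 1×micro: 2 ⇒ (c0=-64, c1=4, c2=2)
macro 7: S0 reads c0=-64 → after 2×micro: -128; S1 reads c0=-128 → after 1×micro: 4; S2 reads c2=2 → after 1×micro: 2 ⇒ (c0=-128, c1=4, c2=2)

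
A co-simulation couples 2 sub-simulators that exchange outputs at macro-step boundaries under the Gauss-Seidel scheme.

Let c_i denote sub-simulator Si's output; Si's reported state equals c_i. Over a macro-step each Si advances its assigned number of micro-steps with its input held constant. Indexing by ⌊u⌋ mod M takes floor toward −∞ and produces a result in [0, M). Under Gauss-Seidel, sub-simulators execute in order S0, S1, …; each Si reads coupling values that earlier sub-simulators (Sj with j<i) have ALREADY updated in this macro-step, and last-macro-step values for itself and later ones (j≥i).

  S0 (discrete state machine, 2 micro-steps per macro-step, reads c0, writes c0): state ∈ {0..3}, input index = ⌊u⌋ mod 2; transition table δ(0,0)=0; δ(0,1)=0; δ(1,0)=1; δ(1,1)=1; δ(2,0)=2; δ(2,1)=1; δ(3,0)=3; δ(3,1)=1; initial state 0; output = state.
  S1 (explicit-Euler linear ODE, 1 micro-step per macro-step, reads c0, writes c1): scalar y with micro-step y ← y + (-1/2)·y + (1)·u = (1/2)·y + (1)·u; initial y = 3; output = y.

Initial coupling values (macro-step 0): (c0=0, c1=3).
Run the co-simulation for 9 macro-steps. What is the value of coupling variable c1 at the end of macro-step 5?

macro 1: S0 reads c0=0 → after 2×micro: 0; S1 reads c0=0 → after 1×micro: 3/2 ⇒ (c0=0, c1=3/2)
macro 2: S0 reads c0=0 → after 2×micro: 0; S1 reads c0=0 → after 1×micro: 3/4 ⇒ (c0=0, c1=3/4)
macro 3: S0 reads c0=0 → after 2×micro: 0; S1 reads c0=0 → after 1×micro: 3/8 ⇒ (c0=0, c1=3/8)
macro 4: S0 reads c0=0 → after 2×micro: 0; S1 reads c0=0 → after 1×micro: 3/16 ⇒ (c0=0, c1=3/16)
macro 5: S0 reads c0=0 → after 2×micro: 0; S1 reads c0=0 → after 1×micro: 3/32 ⇒ (c0=0, c1=3/32)
macro 6: S0 reads c0=0 → after 2×micro: 0; S1 reads c0=0 → after 1×micro: 3/64 ⇒ (c0=0, c1=3/64)
macro 7: S0 reads c0=0 → after 2×micro: 0; S1 reads c0=0 → after 1×micro: 3/128 ⇒ (c0=0, c1=3/128)
macro 8: S0 reads c0=0 → after 2×micro: 0; S1 reads c0=0 → after 1×micro: 3/256 ⇒ (c0=0, c1=3/256)
macro 9: S0 reads c0=0 → after 2×micro: 0; S1 reads c0=0 → after 1×micro: 3/512 ⇒ (c0=0, c1=3/512)

c1 at macro-step 5 = 3/32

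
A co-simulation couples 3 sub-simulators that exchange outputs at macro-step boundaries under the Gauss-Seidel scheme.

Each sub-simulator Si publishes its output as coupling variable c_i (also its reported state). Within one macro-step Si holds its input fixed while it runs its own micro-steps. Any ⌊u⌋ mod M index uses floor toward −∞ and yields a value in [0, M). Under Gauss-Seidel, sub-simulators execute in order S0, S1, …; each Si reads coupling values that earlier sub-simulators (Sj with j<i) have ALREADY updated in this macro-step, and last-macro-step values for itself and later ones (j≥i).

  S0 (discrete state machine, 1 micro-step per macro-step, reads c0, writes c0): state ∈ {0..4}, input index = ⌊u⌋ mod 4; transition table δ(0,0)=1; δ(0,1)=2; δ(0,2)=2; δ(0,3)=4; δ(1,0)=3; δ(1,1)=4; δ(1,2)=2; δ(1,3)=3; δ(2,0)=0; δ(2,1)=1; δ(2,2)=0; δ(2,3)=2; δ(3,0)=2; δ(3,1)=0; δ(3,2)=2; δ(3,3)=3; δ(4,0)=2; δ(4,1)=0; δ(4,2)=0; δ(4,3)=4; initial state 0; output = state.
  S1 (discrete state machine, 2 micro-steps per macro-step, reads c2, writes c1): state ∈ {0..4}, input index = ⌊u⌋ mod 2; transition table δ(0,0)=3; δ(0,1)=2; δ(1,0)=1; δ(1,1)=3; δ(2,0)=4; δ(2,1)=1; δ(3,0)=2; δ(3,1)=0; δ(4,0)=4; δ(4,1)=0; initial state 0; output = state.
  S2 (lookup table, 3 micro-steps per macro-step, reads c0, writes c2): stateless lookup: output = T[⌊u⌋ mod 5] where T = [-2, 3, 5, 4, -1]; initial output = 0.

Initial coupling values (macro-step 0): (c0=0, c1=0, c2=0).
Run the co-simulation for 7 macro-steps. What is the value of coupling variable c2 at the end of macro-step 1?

c2 at macro-step 1 = 3

macro 1: S0 reads c0=0 → after 1×micro: 1; S1 reads c2=0 → after 2×micro: 2; S2 reads c0=1 → after 3×micro: 3 ⇒ (c0=1, c1=2, c2=3)
macro 2: S0 reads c0=1 → after 1×micro: 4; S1 reads c2=3 → after 2×micro: 3; S2 reads c0=4 → after 3×micro: -1 ⇒ (c0=4, c1=3, c2=-1)
macro 3: S0 reads c0=4 → after 1×micro: 2; S1 reads c2=-1 → after 2×micro: 2; S2 reads c0=2 → after 3×micro: 5 ⇒ (c0=2, c1=2, c2=5)
macro 4: S0 reads c0=2 → after 1×micro: 0; S1 reads c2=5 → after 2×micro: 3; S2 reads c0=0 → after 3×micro: -2 ⇒ (c0=0, c1=3, c2=-2)
macro 5: S0 reads c0=0 → after 1×micro: 1; S1 reads c2=-2 → after 2×micro: 4; S2 reads c0=1 → after 3×micro: 3 ⇒ (c0=1, c1=4, c2=3)
macro 6: S0 reads c0=1 → after 1×micro: 4; S1 reads c2=3 → after 2×micro: 2; S2 reads c0=4 → after 3×micro: -1 ⇒ (c0=4, c1=2, c2=-1)
macro 7: S0 reads c0=4 → after 1×micro: 2; S1 reads c2=-1 → after 2×micro: 3; S2 reads c0=2 → after 3×micro: 5 ⇒ (c0=2, c1=3, c2=5)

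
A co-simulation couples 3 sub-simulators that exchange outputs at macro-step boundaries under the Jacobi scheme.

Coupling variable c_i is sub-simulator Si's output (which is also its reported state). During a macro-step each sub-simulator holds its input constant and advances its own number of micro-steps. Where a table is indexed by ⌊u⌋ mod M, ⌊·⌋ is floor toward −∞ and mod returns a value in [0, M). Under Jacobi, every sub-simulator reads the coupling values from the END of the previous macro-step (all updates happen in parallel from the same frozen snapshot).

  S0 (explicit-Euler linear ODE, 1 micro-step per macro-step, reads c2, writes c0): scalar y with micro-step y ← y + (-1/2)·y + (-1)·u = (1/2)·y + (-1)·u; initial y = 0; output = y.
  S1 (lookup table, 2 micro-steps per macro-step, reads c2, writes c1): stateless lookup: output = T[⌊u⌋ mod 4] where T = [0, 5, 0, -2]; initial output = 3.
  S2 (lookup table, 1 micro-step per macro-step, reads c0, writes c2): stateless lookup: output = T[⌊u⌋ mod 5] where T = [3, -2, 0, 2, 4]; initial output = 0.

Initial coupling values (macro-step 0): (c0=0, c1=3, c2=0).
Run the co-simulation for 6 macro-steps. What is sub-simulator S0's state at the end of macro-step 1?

macro 1: S0 reads c2=0 → after 1×micro: 0; S1 reads c2=0 → after 2×micro: 0; S2 reads c0=0 → after 1×micro: 3 ⇒ (c0=0, c1=0, c2=3)
macro 2: S0 reads c2=3 → after 1×micro: -3; S1 reads c2=3 → after 2×micro: -2; S2 reads c0=0 → after 1×micro: 3 ⇒ (c0=-3, c1=-2, c2=3)
macro 3: S0 reads c2=3 → after 1×micro: -9/2; S1 reads c2=3 → after 2×micro: -2; S2 reads c0=-3 → after 1×micro: 0 ⇒ (c0=-9/2, c1=-2, c2=0)
macro 4: S0 reads c2=0 → after 1×micro: -9/4; S1 reads c2=0 → after 2×micro: 0; S2 reads c0=-9/2 → after 1×micro: 3 ⇒ (c0=-9/4, c1=0, c2=3)
macro 5: S0 reads c2=3 → after 1×micro: -33/8; S1 reads c2=3 → after 2×micro: -2; S2 reads c0=-9/4 → after 1×micro: 0 ⇒ (c0=-33/8, c1=-2, c2=0)
macro 6: S0 reads c2=0 → after 1×micro: -33/16; S1 reads c2=0 → after 2×micro: 0; S2 reads c0=-33/8 → after 1×micro: 3 ⇒ (c0=-33/16, c1=0, c2=3)

S0 state at macro-step 1 = 0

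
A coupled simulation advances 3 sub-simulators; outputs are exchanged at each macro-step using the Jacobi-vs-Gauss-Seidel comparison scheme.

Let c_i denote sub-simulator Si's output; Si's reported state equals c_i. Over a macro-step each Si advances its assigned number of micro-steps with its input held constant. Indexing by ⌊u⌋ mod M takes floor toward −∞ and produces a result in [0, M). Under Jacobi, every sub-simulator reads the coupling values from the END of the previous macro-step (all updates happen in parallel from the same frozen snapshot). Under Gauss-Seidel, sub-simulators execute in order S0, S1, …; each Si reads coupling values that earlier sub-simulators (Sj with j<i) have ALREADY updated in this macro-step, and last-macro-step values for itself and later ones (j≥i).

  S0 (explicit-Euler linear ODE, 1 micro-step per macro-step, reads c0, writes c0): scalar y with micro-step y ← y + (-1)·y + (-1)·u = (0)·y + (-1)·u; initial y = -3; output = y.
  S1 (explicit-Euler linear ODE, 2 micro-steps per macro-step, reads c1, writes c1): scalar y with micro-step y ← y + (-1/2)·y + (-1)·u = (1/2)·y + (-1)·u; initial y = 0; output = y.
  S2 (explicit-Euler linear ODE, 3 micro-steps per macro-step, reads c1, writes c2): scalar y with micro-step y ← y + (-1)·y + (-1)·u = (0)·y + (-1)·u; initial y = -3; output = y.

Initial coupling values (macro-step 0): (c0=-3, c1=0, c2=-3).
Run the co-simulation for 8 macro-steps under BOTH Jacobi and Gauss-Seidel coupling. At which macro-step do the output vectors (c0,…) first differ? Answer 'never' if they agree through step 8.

first divergence at macro-step: never

[Jacobi] macro 1: S0 reads c0=-3 → after 1×micro: 3; S1 reads c1=0 → after 2×micro: 0; S2 reads c1=0 → after 3×micro: 0 ⇒ (c0=3, c1=0, c2=0)
[Jacobi] macro 2: S0 reads c0=3 → after 1×micro: -3; S1 reads c1=0 → after 2×micro: 0; S2 reads c1=0 → after 3×micro: 0 ⇒ (c0=-3, c1=0, c2=0)
[Jacobi] macro 3: S0 reads c0=-3 → after 1×micro: 3; S1 reads c1=0 → after 2×micro: 0; S2 reads c1=0 → after 3×micro: 0 ⇒ (c0=3, c1=0, c2=0)
[Jacobi] macro 4: S0 reads c0=3 → after 1×micro: -3; S1 reads c1=0 → after 2×micro: 0; S2 reads c1=0 → after 3×micro: 0 ⇒ (c0=-3, c1=0, c2=0)
[Jacobi] macro 5: S0 reads c0=-3 → after 1×micro: 3; S1 reads c1=0 → after 2×micro: 0; S2 reads c1=0 → after 3×micro: 0 ⇒ (c0=3, c1=0, c2=0)
[Jacobi] macro 6: S0 reads c0=3 → after 1×micro: -3; S1 reads c1=0 → after 2×micro: 0; S2 reads c1=0 → after 3×micro: 0 ⇒ (c0=-3, c1=0, c2=0)
[Jacobi] macro 7: S0 reads c0=-3 → after 1×micro: 3; S1 reads c1=0 → after 2×micro: 0; S2 reads c1=0 → after 3×micro: 0 ⇒ (c0=3, c1=0, c2=0)
[Jacobi] macro 8: S0 reads c0=3 → after 1×micro: -3; S1 reads c1=0 → after 2×micro: 0; S2 reads c1=0 → after 3×micro: 0 ⇒ (c0=-3, c1=0, c2=0)
[Gauss-Seidel] macro 1: S0 reads c0=-3 → after 1×micro: 3; S1 reads c1=0 → after 2×micro: 0; S2 reads c1=0 → after 3×micro: 0 ⇒ (c0=3, c1=0, c2=0)
[Gauss-Seidel] macro 2: S0 reads c0=3 → after 1×micro: -3; S1 reads c1=0 → after 2×micro: 0; S2 reads c1=0 → after 3×micro: 0 ⇒ (c0=-3, c1=0, c2=0)
[Gauss-Seidel] macro 3: S0 reads c0=-3 → after 1×micro: 3; S1 reads c1=0 → after 2×micro: 0; S2 reads c1=0 → after 3×micro: 0 ⇒ (c0=3, c1=0, c2=0)
[Gauss-Seidel] macro 4: S0 reads c0=3 → after 1×micro: -3; S1 reads c1=0 → after 2×micro: 0; S2 reads c1=0 → after 3×micro: 0 ⇒ (c0=-3, c1=0, c2=0)
[Gauss-Seidel] macro 5: S0 reads c0=-3 → after 1×micro: 3; S1 reads c1=0 → after 2×micro: 0; S2 reads c1=0 → after 3×micro: 0 ⇒ (c0=3, c1=0, c2=0)
[Gauss-Seidel] macro 6: S0 reads c0=3 → after 1×micro: -3; S1 reads c1=0 → after 2×micro: 0; S2 reads c1=0 → after 3×micro: 0 ⇒ (c0=-3, c1=0, c2=0)
[Gauss-Seidel] macro 7: S0 reads c0=-3 → after 1×micro: 3; S1 reads c1=0 → after 2×micro: 0; S2 reads c1=0 → after 3×micro: 0 ⇒ (c0=3, c1=0, c2=0)
[Gauss-Seidel] macro 8: S0 reads c0=3 → after 1×micro: -3; S1 reads c1=0 → after 2×micro: 0; S2 reads c1=0 → after 3×micro: 0 ⇒ (c0=-3, c1=0, c2=0)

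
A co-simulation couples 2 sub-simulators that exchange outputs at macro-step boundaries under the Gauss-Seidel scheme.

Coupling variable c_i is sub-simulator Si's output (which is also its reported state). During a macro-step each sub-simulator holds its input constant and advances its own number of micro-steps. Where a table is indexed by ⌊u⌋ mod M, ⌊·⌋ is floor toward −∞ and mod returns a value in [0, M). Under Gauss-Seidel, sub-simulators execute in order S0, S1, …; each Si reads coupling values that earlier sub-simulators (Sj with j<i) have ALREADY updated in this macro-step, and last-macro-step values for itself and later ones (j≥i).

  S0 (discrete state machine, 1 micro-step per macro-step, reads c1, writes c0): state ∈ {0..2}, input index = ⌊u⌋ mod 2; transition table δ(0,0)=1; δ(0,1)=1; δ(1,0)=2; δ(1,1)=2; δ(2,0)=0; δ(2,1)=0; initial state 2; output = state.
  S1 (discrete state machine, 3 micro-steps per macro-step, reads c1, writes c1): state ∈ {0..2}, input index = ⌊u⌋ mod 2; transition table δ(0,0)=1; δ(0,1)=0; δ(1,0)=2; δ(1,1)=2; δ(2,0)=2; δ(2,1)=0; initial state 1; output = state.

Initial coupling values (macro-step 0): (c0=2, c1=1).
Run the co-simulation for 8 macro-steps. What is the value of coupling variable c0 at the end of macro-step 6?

macro 1: S0 reads c1=1 → after 1×micro: 0; S1 reads c1=1 → after 3×micro: 0 ⇒ (c0=0, c1=0)
macro 2: S0 reads c1=0 → after 1×micro: 1; S1 reads c1=0 → after 3×micro: 2 ⇒ (c0=1, c1=2)
macro 3: S0 reads c1=2 → after 1×micro: 2; S1 reads c1=2 → after 3×micro: 2 ⇒ (c0=2, c1=2)
macro 4: S0 reads c1=2 → after 1×micro: 0; S1 reads c1=2 → after 3×micro: 2 ⇒ (c0=0, c1=2)
macro 5: S0 reads c1=2 → after 1×micro: 1; S1 reads c1=2 → after 3×micro: 2 ⇒ (c0=1, c1=2)
macro 6: S0 reads c1=2 → after 1×micro: 2; S1 reads c1=2 → after 3×micro: 2 ⇒ (c0=2, c1=2)
macro 7: S0 reads c1=2 → after 1×micro: 0; S1 reads c1=2 → after 3×micro: 2 ⇒ (c0=0, c1=2)
macro 8: S0 reads c1=2 → after 1×micro: 1; S1 reads c1=2 → after 3×micro: 2 ⇒ (c0=1, c1=2)

c0 at macro-step 6 = 2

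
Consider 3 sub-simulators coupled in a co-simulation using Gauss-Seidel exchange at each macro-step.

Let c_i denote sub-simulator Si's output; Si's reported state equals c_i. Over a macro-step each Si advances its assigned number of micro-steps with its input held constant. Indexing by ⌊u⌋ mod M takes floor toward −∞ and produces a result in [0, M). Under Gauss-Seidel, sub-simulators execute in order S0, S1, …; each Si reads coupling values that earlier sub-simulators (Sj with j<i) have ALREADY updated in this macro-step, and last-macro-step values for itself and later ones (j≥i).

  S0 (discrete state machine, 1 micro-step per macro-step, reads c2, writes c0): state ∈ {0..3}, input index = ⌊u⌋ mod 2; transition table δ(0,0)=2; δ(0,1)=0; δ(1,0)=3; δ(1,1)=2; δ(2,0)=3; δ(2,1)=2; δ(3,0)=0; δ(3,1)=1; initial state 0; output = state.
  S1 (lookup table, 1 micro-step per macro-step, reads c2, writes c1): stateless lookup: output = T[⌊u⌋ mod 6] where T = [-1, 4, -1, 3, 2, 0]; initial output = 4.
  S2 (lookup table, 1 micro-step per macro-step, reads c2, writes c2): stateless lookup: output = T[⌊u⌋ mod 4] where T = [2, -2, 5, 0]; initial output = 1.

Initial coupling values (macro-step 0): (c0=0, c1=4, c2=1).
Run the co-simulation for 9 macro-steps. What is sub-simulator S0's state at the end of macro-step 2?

S0 state at macro-step 2 = 2

macro 1: S0 reads c2=1 → after 1×micro: 0; S1 reads c2=1 → after 1×micro: 4; S2 reads c2=1 → after 1×micro: -2 ⇒ (c0=0, c1=4, c2=-2)
macro 2: S0 reads c2=-2 → after 1×micro: 2; S1 reads c2=-2 → after 1×micro: 2; S2 reads c2=-2 → after 1×micro: 5 ⇒ (c0=2, c1=2, c2=5)
macro 3: S0 reads c2=5 → after 1×micro: 2; S1 reads c2=5 → after 1×micro: 0; S2 reads c2=5 → after 1×micro: -2 ⇒ (c0=2, c1=0, c2=-2)
macro 4: S0 reads c2=-2 → after 1×micro: 3; S1 reads c2=-2 → after 1×micro: 2; S2 reads c2=-2 → after 1×micro: 5 ⇒ (c0=3, c1=2, c2=5)
macro 5: S0 reads c2=5 → after 1×micro: 1; S1 reads c2=5 → after 1×micro: 0; S2 reads c2=5 → after 1×micro: -2 ⇒ (c0=1, c1=0, c2=-2)
macro 6: S0 reads c2=-2 → after 1×micro: 3; S1 reads c2=-2 → after 1×micro: 2; S2 reads c2=-2 → after 1×micro: 5 ⇒ (c0=3, c1=2, c2=5)
macro 7: S0 reads c2=5 → after 1×micro: 1; S1 reads c2=5 → after 1×micro: 0; S2 reads c2=5 → after 1×micro: -2 ⇒ (c0=1, c1=0, c2=-2)
macro 8: S0 reads c2=-2 → after 1×micro: 3; S1 reads c2=-2 → after 1×micro: 2; S2 reads c2=-2 → after 1×micro: 5 ⇒ (c0=3, c1=2, c2=5)
macro 9: S0 reads c2=5 → after 1×micro: 1; S1 reads c2=5 → after 1×micro: 0; S2 reads c2=5 → after 1×micro: -2 ⇒ (c0=1, c1=0, c2=-2)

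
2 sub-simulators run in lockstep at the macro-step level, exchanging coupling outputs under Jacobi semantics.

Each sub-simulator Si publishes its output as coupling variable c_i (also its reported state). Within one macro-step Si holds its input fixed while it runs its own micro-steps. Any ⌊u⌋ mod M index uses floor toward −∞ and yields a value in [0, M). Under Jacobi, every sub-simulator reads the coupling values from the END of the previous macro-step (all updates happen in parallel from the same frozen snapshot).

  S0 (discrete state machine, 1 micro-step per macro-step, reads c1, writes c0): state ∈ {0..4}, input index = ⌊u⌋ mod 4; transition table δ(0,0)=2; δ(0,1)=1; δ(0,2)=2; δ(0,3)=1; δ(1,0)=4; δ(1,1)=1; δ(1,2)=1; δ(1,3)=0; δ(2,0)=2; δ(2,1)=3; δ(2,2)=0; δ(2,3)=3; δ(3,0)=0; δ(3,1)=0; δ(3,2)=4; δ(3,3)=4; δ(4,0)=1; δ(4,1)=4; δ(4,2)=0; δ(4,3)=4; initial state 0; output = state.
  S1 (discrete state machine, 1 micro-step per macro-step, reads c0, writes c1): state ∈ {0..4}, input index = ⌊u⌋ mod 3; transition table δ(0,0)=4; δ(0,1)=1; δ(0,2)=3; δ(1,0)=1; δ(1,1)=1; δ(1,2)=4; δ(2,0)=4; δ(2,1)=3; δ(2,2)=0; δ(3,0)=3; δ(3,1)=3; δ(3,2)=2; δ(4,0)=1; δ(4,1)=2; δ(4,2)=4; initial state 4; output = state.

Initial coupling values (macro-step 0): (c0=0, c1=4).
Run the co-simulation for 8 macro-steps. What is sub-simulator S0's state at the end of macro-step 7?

S0 state at macro-step 7 = 1

macro 1: S0 reads c1=4 → after 1×micro: 2; S1 reads c0=0 → after 1×micro: 1 ⇒ (c0=2, c1=1)
macro 2: S0 reads c1=1 → after 1×micro: 3; S1 reads c0=2 → after 1×micro: 4 ⇒ (c0=3, c1=4)
macro 3: S0 reads c1=4 → after 1×micro: 0; S1 reads c0=3 → after 1×micro: 1 ⇒ (c0=0, c1=1)
macro 4: S0 reads c1=1 → after 1×micro: 1; S1 reads c0=0 → after 1×micro: 1 ⇒ (c0=1, c1=1)
macro 5: S0 reads c1=1 → after 1×micro: 1; S1 reads c0=1 → after 1×micro: 1 ⇒ (c0=1, c1=1)
macro 6: S0 reads c1=1 → after 1×micro: 1; S1 reads c0=1 → after 1×micro: 1 ⇒ (c0=1, c1=1)
macro 7: S0 reads c1=1 → after 1×micro: 1; S1 reads c0=1 → after 1×micro: 1 ⇒ (c0=1, c1=1)
macro 8: S0 reads c1=1 → after 1×micro: 1; S1 reads c0=1 → after 1×micro: 1 ⇒ (c0=1, c1=1)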